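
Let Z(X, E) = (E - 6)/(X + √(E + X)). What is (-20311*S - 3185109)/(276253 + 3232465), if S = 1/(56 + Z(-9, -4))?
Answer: -485726163085/535016338076 + 101555*I*√13/535016338076 ≈ -0.90787 + 6.8439e-7*I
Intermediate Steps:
Z(X, E) = (-6 + E)/(X + √(E + X))
S = 1/(56 - 10/(-9 + I*√13)) (S = 1/(56 + (-6 - 4)/(-9 + √(-4 - 9))) = 1/(56 - 10/(-9 + √(-13))) = 1/(56 - 10/(-9 + I*√13)) ≈ 0.017556 - 0.0001182*I)
(-20311*S - 3185109)/(276253 + 3232465) = (-20311*(2677/152482 - 5*I*√13/152482) - 3185109)/(276253 + 3232465) = ((-54372547/152482 + 101555*I*√13/152482) - 3185109)/3508718 = (-485726163085/152482 + 101555*I*√13/152482)*(1/3508718) = -485726163085/535016338076 + 101555*I*√13/535016338076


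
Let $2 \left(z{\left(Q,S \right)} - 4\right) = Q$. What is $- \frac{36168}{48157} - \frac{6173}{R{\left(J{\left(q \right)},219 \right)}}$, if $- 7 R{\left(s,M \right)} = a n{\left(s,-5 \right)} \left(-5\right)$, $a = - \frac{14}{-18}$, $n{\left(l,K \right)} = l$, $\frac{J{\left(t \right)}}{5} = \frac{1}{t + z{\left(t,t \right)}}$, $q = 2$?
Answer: $- \frac{18729113343}{1203925} \approx -15557.0$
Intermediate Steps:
$z{\left(Q,S \right)} = 4 + \frac{Q}{2}$
$J{\left(t \right)} = \frac{5}{4 + \frac{3 t}{2}}$ ($J{\left(t \right)} = \frac{5}{t + \left(4 + \frac{t}{2}\right)} = \frac{5}{4 + \frac{3 t}{2}}$)
$a = \frac{7}{9}$ ($a = \left(-14\right) \left(- \frac{1}{18}\right) = \frac{7}{9} \approx 0.77778$)
$R{\left(s,M \right)} = \frac{5 s}{9}$ ($R{\left(s,M \right)} = - \frac{\frac{7}{9} s \left(-5\right)}{7} = - \frac{\frac{7}{9} \left(- 5 s\right)}{7} = - \frac{\left(- \frac{35}{9}\right) s}{7} = \frac{5 s}{9}$)
$- \frac{36168}{48157} - \frac{6173}{R{\left(J{\left(q \right)},219 \right)}} = - \frac{36168}{48157} - \frac{6173}{\frac{5}{9} \frac{10}{8 + 3 \cdot 2}} = \left(-36168\right) \frac{1}{48157} - \frac{6173}{\frac{5}{9} \frac{10}{8 + 6}} = - \frac{36168}{48157} - \frac{6173}{\frac{5}{9} \cdot \frac{10}{14}} = - \frac{36168}{48157} - \frac{6173}{\frac{5}{9} \cdot 10 \cdot \frac{1}{14}} = - \frac{36168}{48157} - \frac{6173}{\frac{5}{9} \cdot \frac{5}{7}} = - \frac{36168}{48157} - \frac{6173}{\frac{25}{63}} = - \frac{36168}{48157} - \frac{388899}{25} = - \frac{18729113343}{1203925}$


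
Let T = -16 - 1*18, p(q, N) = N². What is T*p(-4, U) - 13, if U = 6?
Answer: -1237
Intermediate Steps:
T = -34 (T = -16 - 18 = -34)
T*p(-4, U) - 13 = -34*6² - 13 = -34*36 - 13 = -1224 - 13 = -1237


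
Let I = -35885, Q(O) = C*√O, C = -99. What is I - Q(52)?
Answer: -35885 + 198*√13 ≈ -35171.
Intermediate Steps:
Q(O) = -99*√O
I - Q(52) = -35885 - (-99)*√52 = -35885 - (-99)*2*√13 = -35885 - (-198)*√13 = -35885 + 198*√13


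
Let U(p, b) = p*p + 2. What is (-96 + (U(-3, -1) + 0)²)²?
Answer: 625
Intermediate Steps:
U(p, b) = 2 + p² (U(p, b) = p² + 2 = 2 + p²)
(-96 + (U(-3, -1) + 0)²)² = (-96 + ((2 + (-3)²) + 0)²)² = (-96 + ((2 + 9) + 0)²)² = (-96 + (11 + 0)²)² = (-96 + 11²)² = (-96 + 121)² = 25² = 625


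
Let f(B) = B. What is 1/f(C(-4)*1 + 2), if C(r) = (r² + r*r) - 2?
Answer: 1/32 ≈ 0.031250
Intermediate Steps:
C(r) = -2 + 2*r² (C(r) = (r² + r²) - 2 = 2*r² - 2 = -2 + 2*r²)
1/f(C(-4)*1 + 2) = 1/((-2 + 2*(-4)²)*1 + 2) = 1/((-2 + 2*16)*1 + 2) = 1/((-2 + 32)*1 + 2) = 1/(30*1 + 2) = 1/(30 + 2) = 1/32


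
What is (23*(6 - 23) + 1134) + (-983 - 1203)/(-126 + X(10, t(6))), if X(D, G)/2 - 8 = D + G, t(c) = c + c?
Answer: 25612/33 ≈ 776.12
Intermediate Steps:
t(c) = 2*c
X(D, G) = 16 + 2*D + 2*G (X(D, G) = 16 + 2*(D + G) = 16 + (2*D + 2*G) = 16 + 2*D + 2*G)
(23*(6 - 23) + 1134) + (-983 - 1203)/(-126 + X(10, t(6))) = (23*(6 - 23) + 1134) + (-983 - 1203)/(-126 + (16 + 2*10 + 2*(2*6))) = (23*(-17) + 1134) - 2186/(-126 + (16 + 20 + 2*12)) = (-391 + 1134) - 2186/(-126 + (16 + 20 + 24)) = 743 - 2186/(-126 + 60) = 743 - 2186/(-66) = 743 - 2186*(-1/66) = 743 + 1093/33 = 25612/33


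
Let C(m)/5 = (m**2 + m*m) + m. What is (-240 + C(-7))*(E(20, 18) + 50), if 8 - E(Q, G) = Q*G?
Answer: -64930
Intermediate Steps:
E(Q, G) = 8 - G*Q (E(Q, G) = 8 - Q*G = 8 - G*Q)
C(m) = 5*m + 10*m**2 (C(m) = 5*((m**2 + m*m) + m) = 5*((m**2 + m**2) + m) = 5*(2*m**2 + m) = 5*(m + 2*m**2) = 5*m + 10*m**2)
(-240 + C(-7))*(E(20, 18) + 50) = (-240 + 5*(-7)*(1 + 2*(-7)))*((8 - 1*18*20) + 50) = (-240 + 5*(-7)*(1 - 14))*((8 - 360) + 50) = (-240 + 5*(-7)*(-13))*(-352 + 50) = (-240 + 455)*(-302) = 215*(-302) = -64930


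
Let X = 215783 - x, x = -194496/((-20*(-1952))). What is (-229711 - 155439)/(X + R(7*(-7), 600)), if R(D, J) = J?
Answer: -234941500/131996669 ≈ -1.7799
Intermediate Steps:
x = -3039/610 (x = -194496/39040 = -194496*1/39040 = -3039/610 ≈ -4.9820)
X = 131630669/610 (X = 215783 - 1*(-3039/610) = 215783 + 3039/610 = 131630669/610 ≈ 2.1579e+5)
(-229711 - 155439)/(X + R(7*(-7), 600)) = (-229711 - 155439)/(131630669/610 + 600) = -385150/131996669/610 = -385150*610/131996669 = -234941500/131996669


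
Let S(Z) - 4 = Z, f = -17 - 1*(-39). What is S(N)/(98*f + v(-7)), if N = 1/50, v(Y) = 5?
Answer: 201/108050 ≈ 0.0018602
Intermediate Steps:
f = 22 (f = -17 + 39 = 22)
N = 1/50 ≈ 0.020000
S(Z) = 4 + Z
S(N)/(98*f + v(-7)) = (4 + 1/50)/(98*22 + 5) = 201/(50*(2156 + 5)) = (201/50)/2161 = (201/50)*(1/2161) = 201/108050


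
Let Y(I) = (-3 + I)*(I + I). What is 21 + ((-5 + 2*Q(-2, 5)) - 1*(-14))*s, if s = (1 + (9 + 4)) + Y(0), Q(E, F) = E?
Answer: 91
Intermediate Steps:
Y(I) = 2*I*(-3 + I) (Y(I) = (-3 + I)*(2*I) = 2*I*(-3 + I))
s = 14 (s = (1 + (9 + 4)) + 2*0*(-3 + 0) = (1 + 13) + 2*0*(-3) = 14 + 0 = 14)
21 + ((-5 + 2*Q(-2, 5)) - 1*(-14))*s = 21 + ((-5 + 2*(-2)) - 1*(-14))*14 = 21 + ((-5 - 4) + 14)*14 = 21 + (-9 + 14)*14 = 21 + 5*14 = 21 + 70 = 91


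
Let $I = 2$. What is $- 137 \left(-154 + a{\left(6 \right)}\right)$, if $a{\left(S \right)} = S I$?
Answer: $19454$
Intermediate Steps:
$a{\left(S \right)} = 2 S$ ($a{\left(S \right)} = S 2 = 2 S$)
$- 137 \left(-154 + a{\left(6 \right)}\right) = - 137 \left(-154 + 2 \cdot 6\right) = - 137 \left(-154 + 12\right) = \left(-137\right) \left(-142\right) = 19454$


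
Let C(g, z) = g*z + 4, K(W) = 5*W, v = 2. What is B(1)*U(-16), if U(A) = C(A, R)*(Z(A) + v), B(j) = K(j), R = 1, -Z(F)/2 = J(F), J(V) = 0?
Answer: -120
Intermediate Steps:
Z(F) = 0 (Z(F) = -2*0 = 0)
C(g, z) = 4 + g*z
B(j) = 5*j
U(A) = 8 + 2*A (U(A) = (4 + A*1)*(0 + 2) = (4 + A)*2 = 8 + 2*A)
B(1)*U(-16) = (5*1)*(8 + 2*(-16)) = 5*(8 - 32) = 5*(-24) = -120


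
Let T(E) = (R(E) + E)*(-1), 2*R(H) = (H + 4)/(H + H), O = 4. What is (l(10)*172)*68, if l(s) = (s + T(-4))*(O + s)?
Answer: 2292416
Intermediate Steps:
R(H) = (4 + H)/(4*H) (R(H) = ((H + 4)/(H + H))/2 = ((4 + H)/((2*H)))/2 = ((4 + H)*(1/(2*H)))/2 = ((4 + H)/(2*H))/2 = (4 + H)/(4*H))
T(E) = -E - (4 + E)/(4*E) (T(E) = ((4 + E)/(4*E) + E)*(-1) = (E + (4 + E)/(4*E))*(-1) = -E - (4 + E)/(4*E))
l(s) = (4 + s)² (l(s) = (s + (-¼ - 1*(-4) - 1/(-4)))*(4 + s) = (s + (-¼ + 4 - 1*(-¼)))*(4 + s) = (s + (-¼ + 4 + ¼))*(4 + s) = (s + 4)*(4 + s) = (4 + s)*(4 + s) = (4 + s)²)
(l(10)*172)*68 = ((16 + 10² + 8*10)*172)*68 = ((16 + 100 + 80)*172)*68 = (196*172)*68 = 33712*68 = 2292416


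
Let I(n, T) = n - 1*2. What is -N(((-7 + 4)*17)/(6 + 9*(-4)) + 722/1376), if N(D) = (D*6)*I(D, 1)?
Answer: -17747307/5916800 ≈ -2.9995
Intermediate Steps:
I(n, T) = -2 + n (I(n, T) = n - 2 = -2 + n)
N(D) = 6*D*(-2 + D) (N(D) = (D*6)*(-2 + D) = (6*D)*(-2 + D) = 6*D*(-2 + D))
-N(((-7 + 4)*17)/(6 + 9*(-4)) + 722/1376) = -6*(((-7 + 4)*17)/(6 + 9*(-4)) + 722/1376)*(-2 + (((-7 + 4)*17)/(6 + 9*(-4)) + 722/1376)) = -6*((-3*17)/(6 - 36) + 722*(1/1376))*(-2 + ((-3*17)/(6 - 36) + 722*(1/1376))) = -6*(-51/(-30) + 361/688)*(-2 + (-51/(-30) + 361/688)) = -6*(-51*(-1/30) + 361/688)*(-2 + (-51*(-1/30) + 361/688)) = -6*(17/10 + 361/688)*(-2 + (17/10 + 361/688)) = -6*7653*(-2 + 7653/3440)/3440 = -6*7653*773/(3440*3440) = -1*17747307/5916800 = -17747307/5916800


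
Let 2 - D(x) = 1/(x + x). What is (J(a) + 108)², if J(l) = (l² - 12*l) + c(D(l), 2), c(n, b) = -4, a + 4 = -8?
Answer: 153664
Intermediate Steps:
D(x) = 2 - 1/(2*x) (D(x) = 2 - 1/(x + x) = 2 - 1/(2*x))
a = -12 (a = -4 - 8 = -12)
J(l) = -4 + l² - 12*l (J(l) = (l² - 12*l) - 4 = -4 + l² - 12*l)
(J(a) + 108)² = ((-4 + (-12)² - 12*(-12)) + 108)² = ((-4 + 144 + 144) + 108)² = (284 + 108)² = 392² = 153664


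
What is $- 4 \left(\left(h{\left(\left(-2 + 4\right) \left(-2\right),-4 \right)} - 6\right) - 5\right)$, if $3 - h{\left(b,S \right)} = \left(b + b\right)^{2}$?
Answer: $288$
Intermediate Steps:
$h{\left(b,S \right)} = 3 - 4 b^{2}$ ($h{\left(b,S \right)} = 3 - \left(b + b\right)^{2} = 3 - \left(2 b\right)^{2} = 3 - 4 b^{2}$)
$- 4 \left(\left(h{\left(\left(-2 + 4\right) \left(-2\right),-4 \right)} - 6\right) - 5\right) = - 4 \left(\left(\left(3 - 4 \left(\left(-2 + 4\right) \left(-2\right)\right)^{2}\right) - 6\right) - 5\right) = - 4 \left(\left(\left(3 - 4 \left(2 \left(-2\right)\right)^{2}\right) - 6\right) - 5\right) = - 4 \left(\left(\left(3 - 4 \left(-4\right)^{2}\right) - 6\right) - 5\right) = - 4 \left(\left(\left(3 - 64\right) - 6\right) - 5\right) = - 4 \left(\left(-61 - 6\right) - 5\right) = - 4 \left(-67 - 5\right) = \left(-4\right) \left(-72\right) = 288$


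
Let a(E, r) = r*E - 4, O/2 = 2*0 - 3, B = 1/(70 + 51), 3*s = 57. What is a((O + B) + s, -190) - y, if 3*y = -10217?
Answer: 337625/363 ≈ 930.10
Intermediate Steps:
s = 19 (s = (1/3)*57 = 19)
B = 1/121 ≈ 0.0082645
O = -6 (O = 2*(2*0 - 3) = 2*(0 - 3) = 2*(-3) = -6)
y = -10217/3 (y = (1/3)*(-10217) = -10217/3 ≈ -3405.7)
a(E, r) = -4 + E*r (a(E, r) = E*r - 4 = -4 + E*r)
a((O + B) + s, -190) - y = (-4 + ((-6 + 1/121) + 19)*(-190)) - 1*(-10217/3) = (-4 + (-725/121 + 19)*(-190)) + 10217/3 = (-4 + (1574/121)*(-190)) + 10217/3 = (-4 - 299060/121) + 10217/3 = -299544/121 + 10217/3 = 337625/363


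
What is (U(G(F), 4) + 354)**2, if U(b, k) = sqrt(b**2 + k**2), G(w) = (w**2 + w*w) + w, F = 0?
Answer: 128164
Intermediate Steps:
G(w) = w + 2*w**2 (G(w) = (w**2 + w**2) + w = 2*w**2 + w = w + 2*w**2)
(U(G(F), 4) + 354)**2 = (sqrt((0*(1 + 2*0))**2 + 4**2) + 354)**2 = (sqrt((0*(1 + 0))**2 + 16) + 354)**2 = (sqrt((0*1)**2 + 16) + 354)**2 = (sqrt(0**2 + 16) + 354)**2 = (sqrt(0 + 16) + 354)**2 = (sqrt(16) + 354)**2 = (4 + 354)**2 = 358**2 = 128164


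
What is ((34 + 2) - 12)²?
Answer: 576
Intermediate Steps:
((34 + 2) - 12)² = (36 - 12)² = 24² = 576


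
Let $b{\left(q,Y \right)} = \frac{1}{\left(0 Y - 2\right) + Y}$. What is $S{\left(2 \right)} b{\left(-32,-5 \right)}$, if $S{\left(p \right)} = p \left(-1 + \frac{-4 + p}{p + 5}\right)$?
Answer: $\frac{18}{49} \approx 0.36735$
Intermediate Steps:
$S{\left(p \right)} = p \left(-1 + \frac{-4 + p}{5 + p}\right)$
$b{\left(q,Y \right)} = \frac{1}{-2 + Y}$ ($b{\left(q,Y \right)} = \frac{1}{\left(0 - 2\right) + Y} = \frac{1}{-2 + Y}$)
$S{\left(2 \right)} b{\left(-32,-5 \right)} = \frac{\left(-9\right) 2 \frac{1}{5 + 2}}{-2 - 5} = \frac{\left(-9\right) 2 \cdot \frac{1}{7}}{-7} = \left(-9\right) 2 \cdot \frac{1}{7} \left(- \frac{1}{7}\right) = \left(- \frac{18}{7}\right) \left(- \frac{1}{7}\right) = \frac{18}{49}$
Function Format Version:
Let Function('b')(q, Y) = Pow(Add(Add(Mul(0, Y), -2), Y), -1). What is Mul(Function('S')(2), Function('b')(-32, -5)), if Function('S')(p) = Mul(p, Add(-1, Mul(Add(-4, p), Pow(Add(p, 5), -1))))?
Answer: Rational(18, 49) ≈ 0.36735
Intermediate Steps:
Function('S')(p) = Mul(p, Add(-1, Mul(Pow(Add(5, p), -1), Add(-4, p)))) (Function('S')(p) = Mul(p, Add(-1, Mul(Add(-4, p), Pow(Add(5, p), -1)))) = Mul(p, Add(-1, Mul(Pow(Add(5, p), -1), Add(-4, p)))))
Function('b')(q, Y) = Pow(Add(-2, Y), -1) (Function('b')(q, Y) = Pow(Add(Add(0, -2), Y), -1) = Pow(Add(-2, Y), -1))
Mul(Function('S')(2), Function('b')(-32, -5)) = Mul(Mul(-9, 2, Pow(Add(5, 2), -1)), Pow(Add(-2, -5), -1)) = Mul(Mul(-9, 2, Pow(7, -1)), Pow(-7, -1)) = Mul(Mul(-9, 2, Rational(1, 7)), Rational(-1, 7)) = Mul(Rational(-18, 7), Rational(-1, 7)) = Rational(18, 49)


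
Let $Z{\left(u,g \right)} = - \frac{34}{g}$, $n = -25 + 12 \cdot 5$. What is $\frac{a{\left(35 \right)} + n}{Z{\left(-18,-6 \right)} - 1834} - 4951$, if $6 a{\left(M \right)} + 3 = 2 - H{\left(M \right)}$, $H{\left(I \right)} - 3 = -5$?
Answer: $- \frac{54312681}{10970} \approx -4951.0$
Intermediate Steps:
$n = 35$ ($n = -25 + 60 = 35$)
$H{\left(I \right)} = -2$ ($H{\left(I \right)} = 3 - 5 = -2$)
$a{\left(M \right)} = \frac{1}{6}$ ($a{\left(M \right)} = - \frac{1}{2} + \frac{2 - -2}{6} = - \frac{1}{2} + \frac{2 + 2}{6} = - \frac{1}{2} + \frac{1}{6} \cdot 4 = - \frac{1}{2} + \frac{2}{3} = \frac{1}{6}$)
$\frac{a{\left(35 \right)} + n}{Z{\left(-18,-6 \right)} - 1834} - 4951 = \frac{\frac{1}{6} + 35}{- \frac{34}{-6} - 1834} - 4951 = \frac{211}{6 \left(\left(-34\right) \left(- \frac{1}{6}\right) - 1834\right)} - 4951 = \frac{211}{6 \left(\frac{17}{3} - 1834\right)} - 4951 = \frac{211}{6 \left(- \frac{5485}{3}\right)} - 4951 = \frac{211}{6} \left(- \frac{3}{5485}\right) - 4951 = - \frac{211}{10970} - 4951 = - \frac{54312681}{10970}$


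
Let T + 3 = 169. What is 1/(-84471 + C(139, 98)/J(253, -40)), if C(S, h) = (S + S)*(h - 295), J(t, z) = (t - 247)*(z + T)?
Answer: -378/31957421 ≈ -1.1828e-5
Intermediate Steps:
T = 166 (T = -3 + 169 = 166)
J(t, z) = (-247 + t)*(166 + z) (J(t, z) = (t - 247)*(z + 166) = (-247 + t)*(166 + z))
C(S, h) = 2*S*(-295 + h) (C(S, h) = (2*S)*(-295 + h) = 2*S*(-295 + h))
1/(-84471 + C(139, 98)/J(253, -40)) = 1/(-84471 + (2*139*(-295 + 98))/(-41002 - 247*(-40) + 166*253 + 253*(-40))) = 1/(-84471 + (2*139*(-197))/(-41002 + 9880 + 41998 - 10120)) = 1/(-84471 - 54766/756) = 1/(-84471 - 54766*1/756) = 1/(-84471 - 27383/378) = 1/(-31957421/378) = -378/31957421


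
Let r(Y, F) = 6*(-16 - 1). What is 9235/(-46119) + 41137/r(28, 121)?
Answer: -632713091/1568046 ≈ -403.50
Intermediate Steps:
r(Y, F) = -102 (r(Y, F) = 6*(-17) = -102)
9235/(-46119) + 41137/r(28, 121) = 9235/(-46119) + 41137/(-102) = 9235*(-1/46119) + 41137*(-1/102) = -9235/46119 - 41137/102 = -632713091/1568046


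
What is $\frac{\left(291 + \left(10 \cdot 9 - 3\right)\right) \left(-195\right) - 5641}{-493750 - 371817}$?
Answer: $\frac{79351}{865567} \approx 0.091675$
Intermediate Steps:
$\frac{\left(291 + \left(10 \cdot 9 - 3\right)\right) \left(-195\right) - 5641}{-493750 - 371817} = \frac{\left(291 + \left(90 - 3\right)\right) \left(-195\right) - 5641}{-865567} = \left(\left(291 + 87\right) \left(-195\right) - 5641\right) \left(- \frac{1}{865567}\right) = \left(378 \left(-195\right) - 5641\right) \left(- \frac{1}{865567}\right) = \left(-73710 - 5641\right) \left(- \frac{1}{865567}\right) = \left(-79351\right) \left(- \frac{1}{865567}\right) = \frac{79351}{865567}$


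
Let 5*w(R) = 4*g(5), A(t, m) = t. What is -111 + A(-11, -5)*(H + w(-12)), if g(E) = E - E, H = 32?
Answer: -463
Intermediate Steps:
g(E) = 0
w(R) = 0 (w(R) = (4*0)/5 = (⅕)*0 = 0)
-111 + A(-11, -5)*(H + w(-12)) = -111 - 11*(32 + 0) = -111 - 11*32 = -111 - 352 = -463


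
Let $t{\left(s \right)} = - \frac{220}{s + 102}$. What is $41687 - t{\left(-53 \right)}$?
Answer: $\frac{2042883}{49} \approx 41692.0$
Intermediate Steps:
$t{\left(s \right)} = - \frac{220}{102 + s}$
$41687 - t{\left(-53 \right)} = 41687 - - \frac{220}{102 - 53} = 41687 - - \frac{220}{49} = 41687 + \frac{220}{49} = \frac{2042883}{49}$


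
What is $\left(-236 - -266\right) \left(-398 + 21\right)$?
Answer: $-11310$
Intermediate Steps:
$\left(-236 - -266\right) \left(-398 + 21\right) = \left(-236 + 266\right) \left(-377\right) = 30 \left(-377\right) = -11310$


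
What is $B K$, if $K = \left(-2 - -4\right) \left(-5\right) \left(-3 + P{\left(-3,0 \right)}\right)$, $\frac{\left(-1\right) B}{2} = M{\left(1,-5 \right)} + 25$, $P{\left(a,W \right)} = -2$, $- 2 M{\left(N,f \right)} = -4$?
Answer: $-2700$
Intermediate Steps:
$M{\left(N,f \right)} = 2$ ($M{\left(N,f \right)} = \left(- \frac{1}{2}\right) \left(-4\right) = 2$)
$B = -54$ ($B = - 2 \left(2 + 25\right) = \left(-2\right) 27 = -54$)
$K = 50$ ($K = \left(-2 - -4\right) \left(-5\right) \left(-3 - 2\right) = \left(-2 + 4\right) \left(-5\right) \left(-5\right) = 2 \left(-5\right) \left(-5\right) = \left(-10\right) \left(-5\right) = 50$)
$B K = \left(-54\right) 50 = -2700$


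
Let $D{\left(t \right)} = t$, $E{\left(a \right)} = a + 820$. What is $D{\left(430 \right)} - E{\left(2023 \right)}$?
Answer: $-2413$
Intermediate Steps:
$E{\left(a \right)} = 820 + a$
$D{\left(430 \right)} - E{\left(2023 \right)} = 430 - \left(820 + 2023\right) = 430 - 2843 = -2413$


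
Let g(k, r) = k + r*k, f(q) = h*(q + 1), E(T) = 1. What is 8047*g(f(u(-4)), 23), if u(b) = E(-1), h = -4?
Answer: -1545024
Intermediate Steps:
u(b) = 1
f(q) = -4 - 4*q (f(q) = -4*(q + 1) = -4*(1 + q) = -4 - 4*q)
g(k, r) = k + k*r
8047*g(f(u(-4)), 23) = 8047*((-4 - 4*1)*(1 + 23)) = 8047*((-4 - 4)*24) = 8047*(-8*24) = 8047*(-192) = -1545024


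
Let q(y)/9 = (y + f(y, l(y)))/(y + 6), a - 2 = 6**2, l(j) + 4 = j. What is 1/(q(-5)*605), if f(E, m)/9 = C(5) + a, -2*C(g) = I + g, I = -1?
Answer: 1/1736955 ≈ 5.7572e-7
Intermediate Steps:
l(j) = -4 + j
C(g) = 1/2 - g/2 (C(g) = -(-1 + g)/2 = 1/2 - g/2)
a = 38 (a = 2 + 6**2 = 2 + 36 = 38)
f(E, m) = 324 (f(E, m) = 9*((1/2 - 1/2*5) + 38) = 9*((1/2 - 5/2) + 38) = 9*(-2 + 38) = 9*36 = 324)
q(y) = 9*(324 + y)/(6 + y) (q(y) = 9*((y + 324)/(y + 6)) = 9*((324 + y)/(6 + y)) = 9*(324 + y)/(6 + y))
1/(q(-5)*605) = 1/((9*(324 - 5)/(6 - 5))*605) = 1/((9*319/1)*605) = 1/((9*1*319)*605) = 1/(2871*605) = 1/1736955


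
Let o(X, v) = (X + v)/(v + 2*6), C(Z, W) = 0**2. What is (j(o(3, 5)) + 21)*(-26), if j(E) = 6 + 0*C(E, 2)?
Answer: -702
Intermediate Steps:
C(Z, W) = 0
o(X, v) = (X + v)/(12 + v) (o(X, v) = (X + v)/(v + 12) = (X + v)/(12 + v))
j(E) = 6 (j(E) = 6 + 0*0 = 6 + 0 = 6)
(j(o(3, 5)) + 21)*(-26) = (6 + 21)*(-26) = 27*(-26) = -702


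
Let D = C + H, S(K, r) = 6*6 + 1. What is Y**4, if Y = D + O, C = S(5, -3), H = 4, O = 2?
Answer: 3418801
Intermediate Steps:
S(K, r) = 37 (S(K, r) = 36 + 1 = 37)
C = 37
D = 41 (D = 37 + 4 = 41)
Y = 43 (Y = 41 + 2 = 43)
Y**4 = 43**4 = 3418801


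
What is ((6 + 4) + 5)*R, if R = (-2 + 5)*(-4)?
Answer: -180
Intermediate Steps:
R = -12 (R = 3*(-4) = -12)
((6 + 4) + 5)*R = ((6 + 4) + 5)*(-12) = (10 + 5)*(-12) = 15*(-12) = -180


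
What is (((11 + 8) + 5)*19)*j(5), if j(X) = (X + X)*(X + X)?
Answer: 45600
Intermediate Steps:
j(X) = 4*X² (j(X) = (2*X)*(2*X) = 4*X²)
(((11 + 8) + 5)*19)*j(5) = (((11 + 8) + 5)*19)*(4*5²) = ((19 + 5)*19)*(4*25) = (24*19)*100 = 456*100 = 45600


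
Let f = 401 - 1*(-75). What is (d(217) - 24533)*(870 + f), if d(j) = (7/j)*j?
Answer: -33011996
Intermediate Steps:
d(j) = 7
f = 476 (f = 401 + 75 = 476)
(d(217) - 24533)*(870 + f) = (7 - 24533)*(870 + 476) = -24526*1346 = -33011996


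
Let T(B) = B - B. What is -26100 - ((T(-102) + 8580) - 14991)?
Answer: -19689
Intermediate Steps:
T(B) = 0
-26100 - ((T(-102) + 8580) - 14991) = -26100 - ((0 + 8580) - 14991) = -26100 - (8580 - 14991) = -26100 - 1*(-6411) = -26100 + 6411 = -19689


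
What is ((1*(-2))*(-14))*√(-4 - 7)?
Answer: 28*I*√11 ≈ 92.865*I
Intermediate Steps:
((1*(-2))*(-14))*√(-4 - 7) = (-2*(-14))*√(-11) = 28*(I*√11) = 28*I*√11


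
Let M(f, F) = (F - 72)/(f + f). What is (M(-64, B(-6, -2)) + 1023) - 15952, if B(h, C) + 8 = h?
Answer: -955413/64 ≈ -14928.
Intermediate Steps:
B(h, C) = -8 + h
M(f, F) = (-72 + F)/(2*f) (M(f, F) = (-72 + F)/((2*f)) = (-72 + F)*(1/(2*f)) = (-72 + F)/(2*f))
(M(-64, B(-6, -2)) + 1023) - 15952 = ((½)*(-72 + (-8 - 6))/(-64) + 1023) - 15952 = ((½)*(-1/64)*(-72 - 14) + 1023) - 15952 = ((½)*(-1/64)*(-86) + 1023) - 15952 = (43/64 + 1023) - 15952 = 65515/64 - 15952 = -955413/64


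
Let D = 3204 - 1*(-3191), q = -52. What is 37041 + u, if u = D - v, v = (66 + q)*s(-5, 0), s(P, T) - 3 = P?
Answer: 43464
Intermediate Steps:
s(P, T) = 3 + P
D = 6395 (D = 3204 + 3191 = 6395)
v = -28 (v = (66 - 52)*(3 - 5) = 14*(-2) = -28)
u = 6423 (u = 6395 - 1*(-28) = 6395 + 28 = 6423)
37041 + u = 37041 + 6423 = 43464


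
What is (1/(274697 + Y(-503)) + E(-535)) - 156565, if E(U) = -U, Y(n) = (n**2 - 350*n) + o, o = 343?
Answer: -109860566969/704099 ≈ -1.5603e+5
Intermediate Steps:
Y(n) = 343 + n**2 - 350*n (Y(n) = (n**2 - 350*n) + 343 = 343 + n**2 - 350*n)
(1/(274697 + Y(-503)) + E(-535)) - 156565 = (1/(274697 + (343 + (-503)**2 - 350*(-503))) - 1*(-535)) - 156565 = (1/(274697 + (343 + 253009 + 176050)) + 535) - 156565 = (1/(274697 + 429402) + 535) - 156565 = (1/704099 + 535) - 156565 = 376692966/704099 - 156565 = -109860566969/704099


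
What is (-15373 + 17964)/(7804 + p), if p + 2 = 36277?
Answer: 2591/44079 ≈ 0.058781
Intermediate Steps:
p = 36275 (p = -2 + 36277 = 36275)
(-15373 + 17964)/(7804 + p) = (-15373 + 17964)/(7804 + 36275) = 2591/44079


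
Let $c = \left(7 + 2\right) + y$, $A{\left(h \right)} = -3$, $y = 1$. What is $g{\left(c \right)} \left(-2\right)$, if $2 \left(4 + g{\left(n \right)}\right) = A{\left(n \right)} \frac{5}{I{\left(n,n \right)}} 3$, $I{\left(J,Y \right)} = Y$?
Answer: $\frac{25}{2} \approx 12.5$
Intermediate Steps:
$c = 10$ ($c = \left(7 + 2\right) + 1 = 9 + 1 = 10$)
$g{\left(n \right)} = -4 - \frac{45}{2 n}$ ($g{\left(n \right)} = -4 + \frac{- 3 \frac{5}{n} 3}{2} = -4 + \frac{- \frac{15}{n} 3}{2} = -4 + \frac{\left(-45\right) \frac{1}{n}}{2} = -4 - \frac{45}{2 n}$)
$g{\left(c \right)} \left(-2\right) = \left(-4 - \frac{45}{2 \cdot 10}\right) \left(-2\right) = \left(-4 - \frac{9}{4}\right) \left(-2\right) = \left(- \frac{25}{4}\right) \left(-2\right) = \frac{25}{2}$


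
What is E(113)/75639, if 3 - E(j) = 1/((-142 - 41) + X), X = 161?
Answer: 67/1664058 ≈ 4.0263e-5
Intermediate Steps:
E(j) = 67/22 (E(j) = 3 - 1/((-142 - 41) + 161) = 3 - 1/(-183 + 161) = 3 - 1/(-22) = 3 - 1*(-1/22) = 3 + 1/22 = 67/22)
E(113)/75639 = (67/22)/75639 = (67/22)*(1/75639) = 67/1664058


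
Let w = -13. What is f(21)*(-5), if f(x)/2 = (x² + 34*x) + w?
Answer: -11420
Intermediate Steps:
f(x) = -26 + 2*x² + 68*x (f(x) = 2*((x² + 34*x) - 13) = 2*(-13 + x² + 34*x) = -26 + 2*x² + 68*x)
f(21)*(-5) = (-26 + 2*21² + 68*21)*(-5) = (-26 + 2*441 + 1428)*(-5) = (-26 + 882 + 1428)*(-5) = 2284*(-5) = -11420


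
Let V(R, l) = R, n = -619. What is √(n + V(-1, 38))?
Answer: 2*I*√155 ≈ 24.9*I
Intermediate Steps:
√(n + V(-1, 38)) = √(-619 - 1) = √(-620) = 2*I*√155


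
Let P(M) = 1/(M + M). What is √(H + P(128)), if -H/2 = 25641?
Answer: I*√13128191/16 ≈ 226.46*I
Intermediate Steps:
H = -51282 (H = -2*25641 = -51282)
P(M) = 1/(2*M)
√(H + P(128)) = √(-51282 + (½)/128) = √(-51282 + (½)*(1/128)) = √(-51282 + 1/256) = √(-13128191/256) = I*√13128191/16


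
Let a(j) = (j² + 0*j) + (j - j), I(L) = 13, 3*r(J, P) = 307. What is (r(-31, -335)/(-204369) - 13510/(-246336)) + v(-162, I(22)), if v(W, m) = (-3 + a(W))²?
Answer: 17332997398158588755/25171720992 ≈ 6.8859e+8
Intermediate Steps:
r(J, P) = 307/3 (r(J, P) = (⅓)*307 = 307/3)
a(j) = j² (a(j) = (j² + 0) + 0 = j² + 0 = j²)
v(W, m) = (-3 + W²)²
(r(-31, -335)/(-204369) - 13510/(-246336)) + v(-162, I(22)) = ((307/3)/(-204369) - 13510/(-246336)) + (-3 + (-162)²)² = ((307/3)*(-1/204369) - 13510*(-1/246336)) + (-3 + 26244)² = (-307/613107 + 6755/123168) + 26241² = 1367908403/25171720992 + 688590081 = 17332997398158588755/25171720992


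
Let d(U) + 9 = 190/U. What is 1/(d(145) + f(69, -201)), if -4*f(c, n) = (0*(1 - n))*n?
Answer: -29/223 ≈ -0.13004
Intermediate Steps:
f(c, n) = 0 (f(c, n) = -0*(1 - n)*n/4 = -0*n = -¼*0 = 0)
d(U) = -9 + 190/U
1/(d(145) + f(69, -201)) = 1/((-9 + 190/145) + 0) = 1/((-9 + 190*(1/145)) + 0) = 1/((-9 + 38/29) + 0) = 1/(-223/29 + 0) = 1/(-223/29) = -29/223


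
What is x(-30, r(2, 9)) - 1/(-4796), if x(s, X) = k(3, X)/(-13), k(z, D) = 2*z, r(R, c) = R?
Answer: -28763/62348 ≈ -0.46133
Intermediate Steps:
x(s, X) = -6/13 (x(s, X) = (2*3)/(-13) = 6*(-1/13) = -6/13)
x(-30, r(2, 9)) - 1/(-4796) = -6/13 - 1/(-4796) = -6/13 - 1*(-1/4796) = -6/13 + 1/4796 = -28763/62348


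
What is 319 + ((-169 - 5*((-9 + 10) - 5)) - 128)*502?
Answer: -138735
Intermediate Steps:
319 + ((-169 - 5*((-9 + 10) - 5)) - 128)*502 = 319 + ((-169 - 5*(1 - 5)) - 128)*502 = 319 + ((-169 - 5*(-4)) - 128)*502 = 319 + ((-169 + 20) - 128)*502 = 319 + (-149 - 128)*502 = 319 - 277*502 = 319 - 139054 = -138735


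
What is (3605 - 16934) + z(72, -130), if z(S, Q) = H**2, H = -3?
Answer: -13320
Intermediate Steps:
z(S, Q) = 9 (z(S, Q) = (-3)**2 = 9)
(3605 - 16934) + z(72, -130) = (3605 - 16934) + 9 = -13329 + 9 = -13320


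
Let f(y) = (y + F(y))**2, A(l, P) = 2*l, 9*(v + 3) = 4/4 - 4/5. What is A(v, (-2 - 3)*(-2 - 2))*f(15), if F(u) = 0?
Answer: -1340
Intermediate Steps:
v = -134/45 (v = -3 + (4/4 - 4/5)/9 = -3 + (4*(1/4) - 4*1/5)/9 = -3 + (1 - 4/5)/9 = -3 + (1/9)*(1/5) = -3 + 1/45 = -134/45 ≈ -2.9778)
f(y) = y**2 (f(y) = (y + 0)**2 = y**2)
A(v, (-2 - 3)*(-2 - 2))*f(15) = (2*(-134/45))*15**2 = -268/45*225 = -1340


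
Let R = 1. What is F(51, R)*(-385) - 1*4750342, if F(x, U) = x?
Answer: -4769977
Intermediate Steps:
F(51, R)*(-385) - 1*4750342 = 51*(-385) - 1*4750342 = -19635 - 4750342 = -4769977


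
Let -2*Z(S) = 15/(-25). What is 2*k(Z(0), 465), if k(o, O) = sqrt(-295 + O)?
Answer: 2*sqrt(170) ≈ 26.077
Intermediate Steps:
Z(S) = 3/10 (Z(S) = -15/(2*(-25)) = -15*(-1)/(2*25) = -1/2*(-3/5) = 3/10)
2*k(Z(0), 465) = 2*sqrt(-295 + 465) = 2*sqrt(170)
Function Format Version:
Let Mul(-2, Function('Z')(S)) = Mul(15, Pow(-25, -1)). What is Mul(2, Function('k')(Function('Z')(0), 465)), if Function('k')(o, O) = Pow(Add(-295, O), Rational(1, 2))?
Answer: Mul(2, Pow(170, Rational(1, 2))) ≈ 26.077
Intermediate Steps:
Function('Z')(S) = Rational(3, 10) (Function('Z')(S) = Mul(Rational(-1, 2), Mul(15, Pow(-25, -1))) = Mul(Rational(-1, 2), Mul(15, Rational(-1, 25))) = Mul(Rational(-1, 2), Rational(-3, 5)) = Rational(3, 10))
Mul(2, Function('k')(Function('Z')(0), 465)) = Mul(2, Pow(Add(-295, 465), Rational(1, 2))) = Mul(2, Pow(170, Rational(1, 2)))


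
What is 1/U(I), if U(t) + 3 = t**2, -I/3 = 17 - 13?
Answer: 1/141 ≈ 0.0070922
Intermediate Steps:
I = -12 (I = -3*(17 - 13) = -3*4 = -12)
U(t) = -3 + t**2
1/U(I) = 1/(-3 + (-12)**2) = 1/(-3 + 144) = 1/141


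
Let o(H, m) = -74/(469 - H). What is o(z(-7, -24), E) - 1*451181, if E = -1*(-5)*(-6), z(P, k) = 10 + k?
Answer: -217920497/483 ≈ -4.5118e+5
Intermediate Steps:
E = -30 (E = 5*(-6) = -30)
o(z(-7, -24), E) - 1*451181 = 74/(-469 + (10 - 24)) - 1*451181 = 74/(-469 - 14) - 451181 = 74/(-483) - 451181 = 74*(-1/483) - 451181 = -74/483 - 451181 = -217920497/483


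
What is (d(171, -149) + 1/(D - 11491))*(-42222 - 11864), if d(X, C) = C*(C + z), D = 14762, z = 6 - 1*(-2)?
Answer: -3716813717840/3271 ≈ -1.1363e+9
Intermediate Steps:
z = 8 (z = 6 + 2 = 8)
d(X, C) = C*(8 + C) (d(X, C) = C*(C + 8) = C*(8 + C))
(d(171, -149) + 1/(D - 11491))*(-42222 - 11864) = (-149*(8 - 149) + 1/(14762 - 11491))*(-42222 - 11864) = (-149*(-141) + 1/3271)*(-54086) = (21009 + 1/3271)*(-54086) = (68720440/3271)*(-54086) = -3716813717840/3271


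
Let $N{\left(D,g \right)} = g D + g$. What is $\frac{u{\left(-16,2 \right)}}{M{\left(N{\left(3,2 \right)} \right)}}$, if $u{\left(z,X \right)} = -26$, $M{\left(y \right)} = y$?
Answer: $- \frac{13}{4} \approx -3.25$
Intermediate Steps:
$N{\left(D,g \right)} = g + D g$ ($N{\left(D,g \right)} = D g + g = g + D g$)
$\frac{u{\left(-16,2 \right)}}{M{\left(N{\left(3,2 \right)} \right)}} = - \frac{26}{2 \left(1 + 3\right)} = - \frac{26}{2 \cdot 4} = - \frac{26}{8} = \left(-26\right) \frac{1}{8} = - \frac{13}{4}$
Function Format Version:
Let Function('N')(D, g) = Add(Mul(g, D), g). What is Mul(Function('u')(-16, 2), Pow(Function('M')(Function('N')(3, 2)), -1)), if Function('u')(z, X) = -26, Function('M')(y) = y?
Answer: Rational(-13, 4) ≈ -3.2500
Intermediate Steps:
Function('N')(D, g) = Add(g, Mul(D, g)) (Function('N')(D, g) = Add(Mul(D, g), g) = Add(g, Mul(D, g)))
Mul(Function('u')(-16, 2), Pow(Function('M')(Function('N')(3, 2)), -1)) = Mul(-26, Pow(Mul(2, Add(1, 3)), -1)) = Mul(-26, Pow(Mul(2, 4), -1)) = Mul(-26, Pow(8, -1)) = Mul(-26, Rational(1, 8)) = Rational(-13, 4)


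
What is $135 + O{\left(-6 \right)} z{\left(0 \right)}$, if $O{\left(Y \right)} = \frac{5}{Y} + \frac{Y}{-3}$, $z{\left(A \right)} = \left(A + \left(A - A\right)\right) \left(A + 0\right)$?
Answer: $135$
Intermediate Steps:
$z{\left(A \right)} = A^{2}$ ($z{\left(A \right)} = \left(A + 0\right) A = A A = A^{2}$)
$O{\left(Y \right)} = \frac{5}{Y} - \frac{Y}{3}$ ($O{\left(Y \right)} = \frac{5}{Y} + Y \left(- \frac{1}{3}\right) = \frac{5}{Y} - \frac{Y}{3}$)
$135 + O{\left(-6 \right)} z{\left(0 \right)} = 135 + \left(\frac{5}{-6} - -2\right) 0^{2} = 135 + \left(5 \left(- \frac{1}{6}\right) + 2\right) 0 = 135 + \left(- \frac{5}{6} + 2\right) 0 = 135 + \frac{7}{6} \cdot 0 = 135 + 0 = 135$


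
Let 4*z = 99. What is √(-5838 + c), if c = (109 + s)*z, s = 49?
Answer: I*√7710/2 ≈ 43.903*I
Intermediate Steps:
z = 99/4 (z = (¼)*99 = 99/4 ≈ 24.750)
c = 7821/2 (c = (109 + 49)*(99/4) = 158*(99/4) = 7821/2 ≈ 3910.5)
√(-5838 + c) = √(-5838 + 7821/2) = √(-3855/2) = I*√7710/2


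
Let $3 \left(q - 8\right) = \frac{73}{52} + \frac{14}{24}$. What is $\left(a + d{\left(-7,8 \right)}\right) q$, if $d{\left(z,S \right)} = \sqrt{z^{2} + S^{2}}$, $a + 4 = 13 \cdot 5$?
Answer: $\frac{123647}{234} + \frac{2027 \sqrt{113}}{234} \approx 620.49$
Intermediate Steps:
$q = \frac{2027}{234}$ ($q = 8 + \frac{\frac{73}{52} + \frac{14}{24}}{3} = 8 + \frac{73 \cdot \frac{1}{52} + 14 \cdot \frac{1}{24}}{3} = 8 + \frac{\frac{73}{52} + \frac{7}{12}}{3} = 8 + \frac{1}{3} \cdot \frac{155}{78} = 8 + \frac{155}{234} = \frac{2027}{234} \approx 8.6624$)
$a = 61$ ($a = -4 + 13 \cdot 5 = -4 + 65 = 61$)
$d{\left(z,S \right)} = \sqrt{S^{2} + z^{2}}$
$\left(a + d{\left(-7,8 \right)}\right) q = \left(61 + \sqrt{8^{2} + \left(-7\right)^{2}}\right) \frac{2027}{234} = \left(61 + \sqrt{64 + 49}\right) \frac{2027}{234} = \left(61 + \sqrt{113}\right) \frac{2027}{234} = \frac{123647}{234} + \frac{2027 \sqrt{113}}{234}$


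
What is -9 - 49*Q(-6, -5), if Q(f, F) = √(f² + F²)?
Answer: -9 - 49*√61 ≈ -391.70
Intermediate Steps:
Q(f, F) = √(F² + f²)
-9 - 49*Q(-6, -5) = -9 - 49*√((-5)² + (-6)²) = -9 - 49*√(25 + 36) = -9 - 49*√61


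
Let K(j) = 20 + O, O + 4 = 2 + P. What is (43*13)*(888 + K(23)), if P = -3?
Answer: 504777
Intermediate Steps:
O = -5 (O = -4 + (2 - 3) = -4 - 1 = -5)
K(j) = 15 (K(j) = 20 - 5 = 15)
(43*13)*(888 + K(23)) = (43*13)*(888 + 15) = 559*903 = 504777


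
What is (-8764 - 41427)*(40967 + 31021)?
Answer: -3613149708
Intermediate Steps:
(-8764 - 41427)*(40967 + 31021) = -50191*71988 = -3613149708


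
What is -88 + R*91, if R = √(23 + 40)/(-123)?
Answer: -88 - 91*√7/41 ≈ -93.872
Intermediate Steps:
R = -√7/41 (R = √63*(-1/123) = (3*√7)*(-1/123) = -√7/41 ≈ -0.064530)
-88 + R*91 = -88 - √7/41*91 = -88 - 91*√7/41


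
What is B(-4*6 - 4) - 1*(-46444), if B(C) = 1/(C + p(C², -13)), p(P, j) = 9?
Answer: 882435/19 ≈ 46444.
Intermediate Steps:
B(C) = 1/(9 + C) (B(C) = 1/(C + 9) = 1/(9 + C))
B(-4*6 - 4) - 1*(-46444) = 1/(9 + (-4*6 - 4)) - 1*(-46444) = 1/(9 + (-24 - 4)) + 46444 = 1/(9 - 28) + 46444 = 1/(-19) + 46444 = -1/19 + 46444 = 882435/19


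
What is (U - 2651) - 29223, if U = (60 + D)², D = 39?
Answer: -22073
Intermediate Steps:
U = 9801 (U = (60 + 39)² = 99² = 9801)
(U - 2651) - 29223 = (9801 - 2651) - 29223 = 7150 - 29223 = -22073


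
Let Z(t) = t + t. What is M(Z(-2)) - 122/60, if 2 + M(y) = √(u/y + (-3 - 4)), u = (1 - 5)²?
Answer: -121/30 + I*√11 ≈ -4.0333 + 3.3166*I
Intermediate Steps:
Z(t) = 2*t
u = 16 (u = (-4)² = 16)
M(y) = -2 + √(-7 + 16/y) (M(y) = -2 + √(16/y + (-3 - 4)) = -2 + √(16/y - 7) = -2 + √(-7 + 16/y))
M(Z(-2)) - 122/60 = (-2 + √(-7 + 16/((2*(-2))))) - 122/60 = (-2 + √(-7 + 16/(-4))) + (1/60)*(-122) = (-2 + √(-7 + 16*(-¼))) - 61/30 = (-2 + √(-7 - 4)) - 61/30 = (-2 + √(-11)) - 61/30 = (-2 + I*√11) - 61/30 = -121/30 + I*√11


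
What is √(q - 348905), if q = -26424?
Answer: I*√375329 ≈ 612.64*I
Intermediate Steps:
√(q - 348905) = √(-26424 - 348905) = √(-375329) = I*√375329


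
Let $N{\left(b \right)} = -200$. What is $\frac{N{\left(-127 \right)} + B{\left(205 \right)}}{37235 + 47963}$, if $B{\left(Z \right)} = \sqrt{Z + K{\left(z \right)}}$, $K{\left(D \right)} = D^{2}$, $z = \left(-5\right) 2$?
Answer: $- \frac{100}{42599} + \frac{\sqrt{305}}{85198} \approx -0.0021425$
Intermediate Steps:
$z = -10$
$B{\left(Z \right)} = \sqrt{100 + Z}$ ($B{\left(Z \right)} = \sqrt{Z + \left(-10\right)^{2}} = \sqrt{Z + 100} = \sqrt{100 + Z}$)
$\frac{N{\left(-127 \right)} + B{\left(205 \right)}}{37235 + 47963} = \frac{-200 + \sqrt{100 + 205}}{37235 + 47963} = \frac{-200 + \sqrt{305}}{85198} = \left(-200 + \sqrt{305}\right) \frac{1}{85198} = - \frac{100}{42599} + \frac{\sqrt{305}}{85198}$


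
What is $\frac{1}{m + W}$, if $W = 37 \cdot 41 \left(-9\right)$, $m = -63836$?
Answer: $- \frac{1}{77489} \approx -1.2905 \cdot 10^{-5}$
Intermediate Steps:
$W = -13653$ ($W = 1517 \left(-9\right) = -13653$)
$\frac{1}{m + W} = \frac{1}{-63836 - 13653} = \frac{1}{-77489} = - \frac{1}{77489}$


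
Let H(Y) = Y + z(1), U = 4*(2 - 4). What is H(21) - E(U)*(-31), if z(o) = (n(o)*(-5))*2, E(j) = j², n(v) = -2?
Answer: 2025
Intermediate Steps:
U = -8 (U = 4*(-2) = -8)
z(o) = 20 (z(o) = -2*(-5)*2 = 10*2 = 20)
H(Y) = 20 + Y (H(Y) = Y + 20 = 20 + Y)
H(21) - E(U)*(-31) = (20 + 21) - (-8)²*(-31) = 41 - 64*(-31) = 41 - 1*(-1984) = 41 + 1984 = 2025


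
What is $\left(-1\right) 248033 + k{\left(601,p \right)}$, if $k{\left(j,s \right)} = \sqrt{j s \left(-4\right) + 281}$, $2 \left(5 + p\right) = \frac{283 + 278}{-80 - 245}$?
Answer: $-248033 + \frac{\sqrt{60737911}}{65} \approx -2.4791 \cdot 10^{5}$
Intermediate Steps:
$p = - \frac{3811}{650}$ ($p = -5 + \frac{\left(283 + 278\right) \frac{1}{-80 - 245}}{2} = -5 + \frac{561 \frac{1}{-325}}{2} = -5 + \frac{561 \left(- \frac{1}{325}\right)}{2} = -5 + \frac{1}{2} \left(- \frac{561}{325}\right) = -5 - \frac{561}{650} = - \frac{3811}{650} \approx -5.8631$)
$k{\left(j,s \right)} = \sqrt{281 - 4 j s}$ ($k{\left(j,s \right)} = \sqrt{- 4 j s + 281} = \sqrt{281 - 4 j s}$)
$\left(-1\right) 248033 + k{\left(601,p \right)} = \left(-1\right) 248033 + \sqrt{281 - 2404 \left(- \frac{3811}{650}\right)} = -248033 + \sqrt{281 + \frac{4580822}{325}} = -248033 + \sqrt{\frac{4672147}{325}} = -248033 + \frac{\sqrt{60737911}}{65}$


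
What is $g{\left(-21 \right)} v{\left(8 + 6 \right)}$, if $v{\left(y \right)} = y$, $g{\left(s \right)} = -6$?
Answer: $-84$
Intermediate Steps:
$g{\left(-21 \right)} v{\left(8 + 6 \right)} = - 6 \left(8 + 6\right) = \left(-6\right) 14 = -84$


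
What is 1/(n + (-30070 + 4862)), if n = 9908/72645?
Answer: -72645/1831225252 ≈ -3.9670e-5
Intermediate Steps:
n = 9908/72645 (n = 9908*(1/72645) = 9908/72645 ≈ 0.13639)
1/(n + (-30070 + 4862)) = 1/(9908/72645 + (-30070 + 4862)) = 1/(9908/72645 - 25208) = 1/(-1831225252/72645) = -72645/1831225252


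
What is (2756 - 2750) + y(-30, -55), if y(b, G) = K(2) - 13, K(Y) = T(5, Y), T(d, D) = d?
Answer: -2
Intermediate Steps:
K(Y) = 5
y(b, G) = -8 (y(b, G) = 5 - 13 = -8)
(2756 - 2750) + y(-30, -55) = (2756 - 2750) - 8 = 6 - 8 = -2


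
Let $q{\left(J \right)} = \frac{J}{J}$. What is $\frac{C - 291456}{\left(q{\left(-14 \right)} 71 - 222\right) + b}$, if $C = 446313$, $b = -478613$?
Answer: $- \frac{51619}{159588} \approx -0.32345$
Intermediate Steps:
$q{\left(J \right)} = 1$
$\frac{C - 291456}{\left(q{\left(-14 \right)} 71 - 222\right) + b} = \frac{446313 - 291456}{\left(1 \cdot 71 - 222\right) - 478613} = \frac{154857}{\left(71 - 222\right) - 478613} = \frac{154857}{-151 - 478613} = \frac{154857}{-478764} = 154857 \left(- \frac{1}{478764}\right) = - \frac{51619}{159588}$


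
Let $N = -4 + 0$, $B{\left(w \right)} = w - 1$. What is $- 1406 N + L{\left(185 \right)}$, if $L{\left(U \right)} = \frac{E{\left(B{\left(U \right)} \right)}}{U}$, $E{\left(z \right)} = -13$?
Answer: $\frac{1040427}{185} \approx 5623.9$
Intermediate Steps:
$B{\left(w \right)} = -1 + w$ ($B{\left(w \right)} = w - 1 = -1 + w$)
$N = -4$
$L{\left(U \right)} = - \frac{13}{U}$
$- 1406 N + L{\left(185 \right)} = \left(-1406\right) \left(-4\right) - \frac{13}{185} = 5624 - \frac{13}{185} = \frac{1040427}{185}$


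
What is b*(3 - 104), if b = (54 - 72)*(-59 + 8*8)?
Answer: 9090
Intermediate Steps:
b = -90 (b = -18*(-59 + 64) = -18*5 = -90)
b*(3 - 104) = -90*(3 - 104) = -90*(-101) = 9090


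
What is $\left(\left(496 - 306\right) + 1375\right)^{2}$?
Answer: $2449225$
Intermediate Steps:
$\left(\left(496 - 306\right) + 1375\right)^{2} = \left(190 + 1375\right)^{2} = 1565^{2} = 2449225$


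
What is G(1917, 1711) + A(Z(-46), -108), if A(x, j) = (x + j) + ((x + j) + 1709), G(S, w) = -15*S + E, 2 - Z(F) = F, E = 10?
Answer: -27156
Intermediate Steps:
Z(F) = 2 - F
G(S, w) = 10 - 15*S (G(S, w) = -15*S + 10 = 10 - 15*S)
A(x, j) = 1709 + 2*j + 2*x (A(x, j) = (j + x) + ((j + x) + 1709) = (j + x) + (1709 + j + x) = 1709 + 2*j + 2*x)
G(1917, 1711) + A(Z(-46), -108) = (10 - 15*1917) + (1709 + 2*(-108) + 2*(2 - 1*(-46))) = (10 - 28755) + (1709 - 216 + 2*(2 + 46)) = -28745 + (1709 - 216 + 2*48) = -28745 + (1709 - 216 + 96) = -28745 + 1589 = -27156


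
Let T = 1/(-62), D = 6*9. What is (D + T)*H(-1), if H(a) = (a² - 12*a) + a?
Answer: 20082/31 ≈ 647.81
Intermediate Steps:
D = 54
H(a) = a² - 11*a
T = -1/62 ≈ -0.016129
(D + T)*H(-1) = (54 - 1/62)*(-(-11 - 1)) = 3347*(-1*(-12))/62 = (3347/62)*12 = 20082/31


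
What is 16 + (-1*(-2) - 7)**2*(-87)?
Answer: -2159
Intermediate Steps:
16 + (-1*(-2) - 7)**2*(-87) = 16 + (2 - 7)**2*(-87) = 16 + (-5)**2*(-87) = 16 + 25*(-87) = 16 - 2175 = -2159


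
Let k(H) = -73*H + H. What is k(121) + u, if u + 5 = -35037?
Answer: -43754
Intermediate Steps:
u = -35042 (u = -5 - 35037 = -35042)
k(H) = -72*H
k(121) + u = -72*121 - 35042 = -8712 - 35042 = -43754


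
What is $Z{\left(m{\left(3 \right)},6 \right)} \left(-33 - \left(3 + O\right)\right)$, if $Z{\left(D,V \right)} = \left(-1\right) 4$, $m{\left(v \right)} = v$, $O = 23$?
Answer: $236$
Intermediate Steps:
$Z{\left(D,V \right)} = -4$
$Z{\left(m{\left(3 \right)},6 \right)} \left(-33 - \left(3 + O\right)\right) = - 4 \left(-33 - 26\right) = \left(-4\right) \left(-59\right) = 236$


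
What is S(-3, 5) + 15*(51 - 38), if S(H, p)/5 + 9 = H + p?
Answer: 160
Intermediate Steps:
S(H, p) = -45 + 5*H + 5*p (S(H, p) = -45 + 5*(H + p) = -45 + (5*H + 5*p) = -45 + 5*H + 5*p)
S(-3, 5) + 15*(51 - 38) = (-45 + 5*(-3) + 5*5) + 15*(51 - 38) = (-45 - 15 + 25) + 15*13 = -35 + 195 = 160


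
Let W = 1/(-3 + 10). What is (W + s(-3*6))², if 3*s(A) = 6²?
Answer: 7225/49 ≈ 147.45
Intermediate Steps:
s(A) = 12 (s(A) = (⅓)*6² = (⅓)*36 = 12)
W = ⅐ (W = 1/7 = ⅐ ≈ 0.14286)
(W + s(-3*6))² = (⅐ + 12)² = (85/7)² = 7225/49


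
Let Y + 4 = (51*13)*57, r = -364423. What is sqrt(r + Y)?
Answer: 2*I*sqrt(81659) ≈ 571.52*I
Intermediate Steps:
Y = 37787 (Y = -4 + (51*13)*57 = -4 + 663*57 = -4 + 37791 = 37787)
sqrt(r + Y) = sqrt(-364423 + 37787) = sqrt(-326636) = 2*I*sqrt(81659)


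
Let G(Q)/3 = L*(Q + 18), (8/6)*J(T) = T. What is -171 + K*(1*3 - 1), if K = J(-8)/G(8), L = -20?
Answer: -22229/130 ≈ -170.99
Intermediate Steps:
J(T) = 3*T/4
G(Q) = -1080 - 60*Q (G(Q) = 3*(-20*(Q + 18)) = 3*(-20*(18 + Q)) = 3*(-360 - 20*Q) = -1080 - 60*Q)
K = 1/260 (K = ((¾)*(-8))/(-1080 - 60*8) = -6/(-1080 - 480) = -6/(-1560) = -6*(-1/1560) = 1/260 ≈ 0.0038462)
-171 + K*(1*3 - 1) = -171 + (1*3 - 1)/260 = -171 + (3 - 1)/260 = -171 + (1/260)*2 = -171 + 1/130 = -22229/130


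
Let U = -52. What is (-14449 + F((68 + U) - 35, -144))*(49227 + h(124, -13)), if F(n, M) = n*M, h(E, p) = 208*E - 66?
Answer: -877924489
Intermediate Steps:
h(E, p) = -66 + 208*E
F(n, M) = M*n
(-14449 + F((68 + U) - 35, -144))*(49227 + h(124, -13)) = (-14449 - 144*((68 - 52) - 35))*(49227 + (-66 + 208*124)) = (-14449 - 144*(16 - 35))*(49227 + (-66 + 25792)) = (-14449 - 144*(-19))*(49227 + 25726) = (-14449 + 2736)*74953 = -11713*74953 = -877924489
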